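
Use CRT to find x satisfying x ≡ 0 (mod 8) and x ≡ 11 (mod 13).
24

Using Chinese Remainder Theorem:
M = 8 × 13 = 104
M1 = 13, M2 = 8
y1 = 13^(-1) mod 8 = 5
y2 = 8^(-1) mod 13 = 5
x = (0×13×5 + 11×8×5) mod 104 = 24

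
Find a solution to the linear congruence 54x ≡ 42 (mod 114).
x ≡ 5 (mod 19)

gcd(54, 114) = 6, which divides 42, so solutions exist.
Divide through by 6: 9x ≡ 7 (mod 19).
Find 9^(-1) mod 19 by the extended Euclidean algorithm:
19 = 2 × 9 + 1  ⟹  1 = (1)·19 + (-2)·9
So (-2)·9 ≡ 1 (mod 19), i.e. 9^(-1) ≡ -2 ≡ 17 (mod 19).
x ≡ 17 × 7 = 119 ≡ 5 (mod 19).
Check: 54 × 5 = 270 ≡ 42 (mod 114).
x ≡ 5 (mod 19), giving 6 solutions mod 114.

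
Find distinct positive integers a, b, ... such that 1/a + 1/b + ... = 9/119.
1/14 + 1/238

Greedy algorithm:
9/119: ceiling(119/9) = 14, use 1/14
1/238: ceiling(238/1) = 238, use 1/238
Result: 9/119 = 1/14 + 1/238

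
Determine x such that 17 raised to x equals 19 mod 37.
5

Baby-step giant-step with step n = ⌈√37⌉ = 7.
Baby steps 17^j mod 37 (j:value) for j=0..6: 0:1, 1:17, 2:30, 3:29, 4:12, 5:19, 6:27.
h = 19 is already in the table at j=5, so x = 5.
Check: 17^5 ≡ 19 (mod 37).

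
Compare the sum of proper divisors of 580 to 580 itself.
abundant

Proper divisors of 580: sum = 1 + 2 + 4 + 5 + 10 + 20 + 29 + 58 + 116 + 145 + 290 = 680
Since 680 > 580, 580 is abundant.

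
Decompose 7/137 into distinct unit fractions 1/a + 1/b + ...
1/20 + 1/914 + 1/1252180

Greedy algorithm:
7/137: ceiling(137/7) = 20, use 1/20
3/2740: ceiling(2740/3) = 914, use 1/914
1/1252180: ceiling(1252180/1) = 1252180, use 1/1252180
Result: 7/137 = 1/20 + 1/914 + 1/1252180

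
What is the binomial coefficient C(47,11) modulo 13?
0

Using Lucas' theorem:
Write n=47 and k=11 in base 13:
n in base 13: [3, 8]
k in base 13: [0, 11]
C(47,11) mod 13 = ∏ C(n_i, k_i) mod 13
Digit binomials (mod 13): C(3,0) = 1; C(8,11) = 0 (k_i > n_i)
Product: 1 × 0 = 0 ≡ 0 (mod 13)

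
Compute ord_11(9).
5

11 is prime, so ord(9) divides φ(11) = 10.
Divisors of 10: 1, 2, 5, 10.
Repeated squaring: 9^1 ≡ 9, 9^2 ≡ 4, 9^4 ≡ 5, 9^8 ≡ 3 (mod 11).
Test 9^d mod 11 for each divisor d in increasing order:
9^1 ≡ 9
9^2 ≡ 4
9^5 = 9^4·9^1 ≡ 1  ← first divisor giving 1
The order is 5.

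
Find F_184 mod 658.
637

Matrix identity: Q^n = [[F_(n+1), F_n], [F_n, F_(n-1)]] with Q = [[1,1],[1,0]].
n = 184 = 10111000₂. Square-and-multiply, entries mod 658:
Q^1 = [[1,1],[1,0]]
Q^2 = (Q^1)² = [[2,1],[1,1]]
Q^5 = (Q^2)²·Q = [[8,5],[5,3]]
Q^11 = (Q^5)²·Q = [[144,89],[89,55]]
Q^23 = (Q^11)²·Q = [[308,363],[363,603]]
Q^46 = (Q^23)² = [[281,377],[377,562]]
Q^92 = (Q^46)² = [[2,655],[655,5]]
Q^184 = (Q^92)² = [[13,637],[637,34]]
F_184 mod 658 = Q^184[0][1] = 637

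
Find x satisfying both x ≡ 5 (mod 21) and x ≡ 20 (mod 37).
131

Using Chinese Remainder Theorem:
M = 21 × 37 = 777
M1 = 37, M2 = 21
y1 = 37^(-1) mod 21 = 4
y2 = 21^(-1) mod 37 = 30
x = (5×37×4 + 20×21×30) mod 777 = 131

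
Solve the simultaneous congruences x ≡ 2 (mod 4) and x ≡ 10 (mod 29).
10

Using Chinese Remainder Theorem:
M = 4 × 29 = 116
M1 = 29, M2 = 4
y1 = 29^(-1) mod 4 = 1
y2 = 4^(-1) mod 29 = 22
x = (2×29×1 + 10×4×22) mod 116 = 10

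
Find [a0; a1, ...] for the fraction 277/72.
[3; 1, 5, 1, 1, 5]

Euclidean algorithm steps:
277 = 3 × 72 + 61
72 = 1 × 61 + 11
61 = 5 × 11 + 6
11 = 1 × 6 + 5
6 = 1 × 5 + 1
5 = 5 × 1 + 0
Continued fraction: [3; 1, 5, 1, 1, 5]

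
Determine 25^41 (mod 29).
7

Repeated squaring. Binary of 41 = 101001.
25^1 ≡ 25 (mod 29); 25^2 ≡ 16 (mod 29); 25^4 ≡ 24 (mod 29); 25^8 ≡ 25 (mod 29); 25^16 ≡ 16 (mod 29); 25^32 ≡ 24 (mod 29)
25^41 = 25^1 × 25^8 × 25^32 ≡ 7 (mod 29)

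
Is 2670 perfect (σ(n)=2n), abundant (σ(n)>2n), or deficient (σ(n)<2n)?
abundant

Proper divisors of 2670: sum = 1 + 2 + 3 + 5 + 6 + 10 + 15 + 30 + 89 + 178 + 267 + 445 + 534 + 890 + 1335 = 3810
Since 3810 > 2670, 2670 is abundant.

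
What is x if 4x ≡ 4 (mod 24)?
x ≡ 1 (mod 6)

gcd(4, 24) = 4, which divides 4, so solutions exist.
Divide through by 4: x ≡ 1 (mod 6).
The coefficient of x is now 1, so x ≡ 1 (mod 6).
Check: 4 × 1 = 4 ≡ 4 (mod 24).
x ≡ 1 (mod 6), giving 4 solutions mod 24.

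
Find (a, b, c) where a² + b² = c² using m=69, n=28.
(3977, 3864, 5545)

Euclid's formula: a = m² - n², b = 2mn, c = m² + n²
m = 69, n = 28
a = 69² - 28² = 4761 - 784 = 3977
b = 2 × 69 × 28 = 3864
c = 69² + 28² = 4761 + 784 = 5545
Verification: 3977² + 3864² = 15816529 + 14930496 = 30747025 = 5545² ✓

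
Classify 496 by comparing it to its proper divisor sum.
perfect

Proper divisors of 496: sum = 1 + 2 + 4 + 8 + 16 + 31 + 62 + 124 + 248 = 496
Since 496 = 496, 496 is perfect.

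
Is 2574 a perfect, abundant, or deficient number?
abundant

Proper divisors of 2574: sum = 1 + 2 + 3 + 6 + 9 + 11 + 13 + 18 + ... + 286 + 429 + 858 + 1287 (23 divisors) = 3978
Since 3978 > 2574, 2574 is abundant.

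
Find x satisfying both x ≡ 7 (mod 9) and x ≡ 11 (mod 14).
25

Using Chinese Remainder Theorem:
M = 9 × 14 = 126
M1 = 14, M2 = 9
y1 = 14^(-1) mod 9 = 2
y2 = 9^(-1) mod 14 = 11
x = (7×14×2 + 11×9×11) mod 126 = 25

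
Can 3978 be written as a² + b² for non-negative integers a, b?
3² + 63² (a=3, b=63)

Factorization: 3978 = 2 × 3^2 × 13 × 17
By Fermat: n is sum of two squares iff every prime p ≡ 3 (mod 4) appears to even power.
All primes ≡ 3 (mod 4) appear to even power.
Search a = 0, 1, 2, … for 3978 - a² a perfect square: first hit at a = 3: 3978 - 9 = 3969 = 63².
3978 = 3² + 63² = 9 + 3969 ✓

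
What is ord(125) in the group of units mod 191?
19

191 is prime, so ord(125) divides φ(191) = 190.
Divisors of 190: 1, 2, 5, 10, 19, 38, 95, 190.
Repeated squaring: 125^1 ≡ 125, 125^2 ≡ 154, 125^4 ≡ 32, 125^8 ≡ 69, 125^16 ≡ 177, 125^32 ≡ 5, 125^64 ≡ 25, 125^128 ≡ 52 (mod 191).
Test 125^d mod 191 for each divisor d in increasing order:
125^1 ≡ 125
125^2 ≡ 154
125^5 = 125^4·125^1 ≡ 180
125^10 = 125^8·125^2 ≡ 121
125^19 = 125^16·125^2·125^1 ≡ 1  ← first divisor giving 1
The order is 19.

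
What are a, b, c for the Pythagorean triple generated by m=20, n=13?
(231, 520, 569)

Euclid's formula: a = m² - n², b = 2mn, c = m² + n²
m = 20, n = 13
a = 20² - 13² = 400 - 169 = 231
b = 2 × 20 × 13 = 520
c = 20² + 13² = 400 + 169 = 569
Verification: 231² + 520² = 53361 + 270400 = 323761 = 569² ✓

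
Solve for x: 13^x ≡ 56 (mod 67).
50

Baby-step giant-step with step n = ⌈√67⌉ = 9.
Baby steps 13^j mod 67 (j:value) for j=0..8: 0:1, 1:13, 2:35, 3:53, 4:19, 5:46, 6:62, 7:2, 8:26.
Giant-step multiplier: 13^(-9) ≡ 13^(66-9) = 13^57 ≡ 45 (mod 67).
Giant steps γ_i = 56·45^i mod 67: γ_0=56, γ_1=41, γ_2=36, γ_3=12, γ_4=4, γ_5=46 (in table at j=5).
x = i·n + j = 5·9 + 5 = 50.
Check: 13^50 ≡ 56 (mod 67).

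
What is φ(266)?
108

266 = 2 × 7 × 19
φ(n) = n × ∏(1 - 1/p) for each prime p dividing n
φ(266) = 266 × (1 - 1/2) × (1 - 1/7) × (1 - 1/19) = 108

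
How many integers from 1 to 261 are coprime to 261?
168

261 = 3^2 × 29
φ(n) = n × ∏(1 - 1/p) for each prime p dividing n
φ(261) = 261 × (1 - 1/3) × (1 - 1/29) = 168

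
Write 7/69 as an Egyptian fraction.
1/10 + 1/690

Greedy algorithm:
7/69: ceiling(69/7) = 10, use 1/10
1/690: ceiling(690/1) = 690, use 1/690
Result: 7/69 = 1/10 + 1/690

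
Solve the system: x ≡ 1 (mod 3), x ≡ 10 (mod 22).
10

Using Chinese Remainder Theorem:
M = 3 × 22 = 66
M1 = 22, M2 = 3
y1 = 22^(-1) mod 3 = 1
y2 = 3^(-1) mod 22 = 15
x = (1×22×1 + 10×3×15) mod 66 = 10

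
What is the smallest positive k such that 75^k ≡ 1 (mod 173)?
172

173 is prime, so ord(75) divides φ(173) = 172.
Divisors of 172: 1, 2, 4, 43, 86, 172.
Repeated squaring: 75^1 ≡ 75, 75^2 ≡ 89, 75^4 ≡ 136, 75^8 ≡ 158, 75^16 ≡ 52, 75^32 ≡ 109, 75^64 ≡ 117, 75^128 ≡ 22 (mod 173).
Test 75^d mod 173 for each divisor d in increasing order:
75^1 ≡ 75
75^2 ≡ 89
75^4 ≡ 136
75^43 = 75^32·75^8·75^2·75^1 ≡ 80
75^86 = 75^64·75^16·75^4·75^2 ≡ 172
75^172 = 75^128·75^32·75^8·75^4 ≡ 1  ← first divisor giving 1
The order is 172.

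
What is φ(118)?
58

118 = 2 × 59
φ(n) = n × ∏(1 - 1/p) for each prime p dividing n
φ(118) = 118 × (1 - 1/2) × (1 - 1/59) = 58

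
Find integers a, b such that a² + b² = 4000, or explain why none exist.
20² + 60² (a=20, b=60)

Factorization: 4000 = 2^5 × 5^3
By Fermat: n is sum of two squares iff every prime p ≡ 3 (mod 4) appears to even power.
All primes ≡ 3 (mod 4) appear to even power.
Search a = 0, 1, 2, … for 4000 - a² a perfect square: first hit at a = 20: 4000 - 400 = 3600 = 60².
4000 = 20² + 60² = 400 + 3600 ✓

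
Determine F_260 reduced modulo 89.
86

Matrix identity: Q^n = [[F_(n+1), F_n], [F_n, F_(n-1)]] with Q = [[1,1],[1,0]].
n = 260 = 100000100₂. Square-and-multiply, entries mod 89:
Q^1 = [[1,1],[1,0]]
Q^2 = (Q^1)² = [[2,1],[1,1]]
Q^4 = (Q^2)² = [[5,3],[3,2]]
Q^8 = (Q^4)² = [[34,21],[21,13]]
Q^16 = (Q^8)² = [[84,8],[8,76]]
Q^32 = (Q^16)² = [[0,34],[34,55]]
Q^65 = (Q^32)²·Q = [[0,88],[88,1]]
Q^130 = (Q^65)² = [[1,88],[88,2]]
Q^260 = (Q^130)² = [[2,86],[86,5]]
F_260 mod 89 = Q^260[0][1] = 86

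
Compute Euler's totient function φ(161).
132

161 = 7 × 23
φ(n) = n × ∏(1 - 1/p) for each prime p dividing n
φ(161) = 161 × (1 - 1/7) × (1 - 1/23) = 132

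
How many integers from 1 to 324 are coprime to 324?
108

324 = 2^2 × 3^4
φ(n) = n × ∏(1 - 1/p) for each prime p dividing n
φ(324) = 324 × (1 - 1/2) × (1 - 1/3) = 108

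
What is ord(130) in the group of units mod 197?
196

197 is prime, so ord(130) divides φ(197) = 196.
Divisors of 196: 1, 2, 4, 7, 14, 28, 49, 98, 196.
Repeated squaring: 130^1 ≡ 130, 130^2 ≡ 155, 130^4 ≡ 188, 130^8 ≡ 81, 130^16 ≡ 60, 130^32 ≡ 54, 130^64 ≡ 158, 130^128 ≡ 142 (mod 197).
Test 130^d mod 197 for each divisor d in increasing order:
130^1 ≡ 130
130^2 ≡ 155
130^4 ≡ 188
130^7 = 130^4·130^2·130^1 ≡ 87
130^14 = 130^8·130^4·130^2 ≡ 83
130^28 = 130^16·130^8·130^4 ≡ 191
130^49 = 130^32·130^16·130^1 ≡ 14
130^98 = 130^64·130^32·130^2 ≡ 196
130^196 = 130^128·130^64·130^4 ≡ 1  ← first divisor giving 1
The order is 196.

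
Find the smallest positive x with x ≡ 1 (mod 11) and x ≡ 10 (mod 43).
397

Using Chinese Remainder Theorem:
M = 11 × 43 = 473
M1 = 43, M2 = 11
y1 = 43^(-1) mod 11 = 10
y2 = 11^(-1) mod 43 = 4
x = (1×43×10 + 10×11×4) mod 473 = 397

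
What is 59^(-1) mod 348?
59

gcd(59, 348) = 1, so the inverse exists.
Extended Euclidean algorithm on (348, 59):
348 = 5 × 59 + 53  ⟹  53 = (1)·348 + (-5)·59
59 = 1 × 53 + 6  ⟹  6 = (-1)·348 + (6)·59
53 = 8 × 6 + 5  ⟹  5 = (9)·348 + (-53)·59
6 = 1 × 5 + 1  ⟹  1 = (-10)·348 + (59)·59
So (59)·59 ≡ 1 (mod 348), i.e. 59^(-1) ≡ 59 (mod 348).
Check: 59 × 59 = 3481 ≡ 1 (mod 348)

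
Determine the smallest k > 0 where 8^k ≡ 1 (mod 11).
10

11 is prime, so ord(8) divides φ(11) = 10.
Divisors of 10: 1, 2, 5, 10.
Repeated squaring: 8^1 ≡ 8, 8^2 ≡ 9, 8^4 ≡ 4, 8^8 ≡ 5 (mod 11).
Test 8^d mod 11 for each divisor d in increasing order:
8^1 ≡ 8
8^2 ≡ 9
8^5 = 8^4·8^1 ≡ 10
8^10 = 8^8·8^2 ≡ 1  ← first divisor giving 1
The order is 10.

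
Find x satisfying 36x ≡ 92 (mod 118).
x ≡ 55 (mod 59)

gcd(36, 118) = 2, which divides 92, so solutions exist.
Divide through by 2: 18x ≡ 46 (mod 59).
Find 18^(-1) mod 59 by the extended Euclidean algorithm:
59 = 3 × 18 + 5  ⟹  5 = (1)·59 + (-3)·18
18 = 3 × 5 + 3  ⟹  3 = (-3)·59 + (10)·18
5 = 1 × 3 + 2  ⟹  2 = (4)·59 + (-13)·18
3 = 1 × 2 + 1  ⟹  1 = (-7)·59 + (23)·18
So (23)·18 ≡ 1 (mod 59), i.e. 18^(-1) ≡ 23 (mod 59).
x ≡ 23 × 46 = 1058 ≡ 55 (mod 59).
Check: 36 × 55 = 1980 ≡ 92 (mod 118).
x ≡ 55 (mod 59), giving 2 solutions mod 118.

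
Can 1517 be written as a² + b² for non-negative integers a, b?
19² + 34² (a=19, b=34)

Factorization: 1517 = 37 × 41
By Fermat: n is sum of two squares iff every prime p ≡ 3 (mod 4) appears to even power.
All primes ≡ 3 (mod 4) appear to even power.
Search a = 0, 1, 2, … for 1517 - a² a perfect square: first hit at a = 19: 1517 - 361 = 1156 = 34².
1517 = 19² + 34² = 361 + 1156 ✓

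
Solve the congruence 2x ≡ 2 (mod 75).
x ≡ 1 (mod 75)

gcd(2, 75) = 1, which divides 2, so solutions exist.
Find 2^(-1) mod 75 by the extended Euclidean algorithm:
75 = 37 × 2 + 1  ⟹  1 = (1)·75 + (-37)·2
So (-37)·2 ≡ 1 (mod 75), i.e. 2^(-1) ≡ -37 ≡ 38 (mod 75).
x ≡ 38 × 2 = 76 ≡ 1 (mod 75).
Check: 2 × 1 = 2 ≡ 2 (mod 75).
Unique solution: x ≡ 1 (mod 75)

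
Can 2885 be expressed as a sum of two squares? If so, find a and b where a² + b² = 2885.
22² + 49² (a=22, b=49)

Factorization: 2885 = 5 × 577
By Fermat: n is sum of two squares iff every prime p ≡ 3 (mod 4) appears to even power.
All primes ≡ 3 (mod 4) appear to even power.
Search a = 0, 1, 2, … for 2885 - a² a perfect square: first hit at a = 22: 2885 - 484 = 2401 = 49².
2885 = 22² + 49² = 484 + 2401 ✓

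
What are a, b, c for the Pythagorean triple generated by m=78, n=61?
(2363, 9516, 9805)

Euclid's formula: a = m² - n², b = 2mn, c = m² + n²
m = 78, n = 61
a = 78² - 61² = 6084 - 3721 = 2363
b = 2 × 78 × 61 = 9516
c = 78² + 61² = 6084 + 3721 = 9805
Verification: 2363² + 9516² = 5583769 + 90554256 = 96138025 = 9805² ✓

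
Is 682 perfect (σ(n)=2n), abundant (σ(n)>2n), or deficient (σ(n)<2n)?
deficient

Proper divisors of 682: sum = 1 + 2 + 11 + 22 + 31 + 62 + 341 = 470
Since 470 < 682, 682 is deficient.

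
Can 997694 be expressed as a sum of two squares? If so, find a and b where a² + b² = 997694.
Not possible

Factorization: 997694 = 2 × 23^3 × 41
By Fermat: n is sum of two squares iff every prime p ≡ 3 (mod 4) appears to even power.
Prime(s) ≡ 3 (mod 4) with odd exponent: [(23, 3)]
Therefore 997694 cannot be expressed as a² + b².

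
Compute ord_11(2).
10

11 is prime, so ord(2) divides φ(11) = 10.
Divisors of 10: 1, 2, 5, 10.
Repeated squaring: 2^1 ≡ 2, 2^2 ≡ 4, 2^4 ≡ 5, 2^8 ≡ 3 (mod 11).
Test 2^d mod 11 for each divisor d in increasing order:
2^1 ≡ 2
2^2 ≡ 4
2^5 = 2^4·2^1 ≡ 10
2^10 = 2^8·2^2 ≡ 1  ← first divisor giving 1
The order is 10.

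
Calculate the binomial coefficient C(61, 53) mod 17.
11

Using Lucas' theorem:
Write n=61 and k=53 in base 17:
n in base 17: [3, 10]
k in base 17: [3, 2]
C(61,53) mod 17 = ∏ C(n_i, k_i) mod 17
Digit binomials (mod 17): C(3,3) = 1; C(10,2) = 45 ≡ 11
Product: 1 × 11 = 11 ≡ 11 (mod 17)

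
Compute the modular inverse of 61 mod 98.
45

gcd(61, 98) = 1, so the inverse exists.
Extended Euclidean algorithm on (98, 61):
98 = 1 × 61 + 37  ⟹  37 = (1)·98 + (-1)·61
61 = 1 × 37 + 24  ⟹  24 = (-1)·98 + (2)·61
37 = 1 × 24 + 13  ⟹  13 = (2)·98 + (-3)·61
24 = 1 × 13 + 11  ⟹  11 = (-3)·98 + (5)·61
13 = 1 × 11 + 2  ⟹  2 = (5)·98 + (-8)·61
11 = 5 × 2 + 1  ⟹  1 = (-28)·98 + (45)·61
So (45)·61 ≡ 1 (mod 98), i.e. 61^(-1) ≡ 45 (mod 98).
Check: 61 × 45 = 2745 ≡ 1 (mod 98)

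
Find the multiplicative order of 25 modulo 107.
53

107 is prime, so ord(25) divides φ(107) = 106.
Divisors of 106: 1, 2, 53, 106.
Repeated squaring: 25^1 ≡ 25, 25^2 ≡ 90, 25^4 ≡ 75, 25^8 ≡ 61, 25^16 ≡ 83, 25^32 ≡ 41, 25^64 ≡ 76 (mod 107).
Test 25^d mod 107 for each divisor d in increasing order:
25^1 ≡ 25
25^2 ≡ 90
25^53 = 25^32·25^16·25^4·25^1 ≡ 1  ← first divisor giving 1
The order is 53.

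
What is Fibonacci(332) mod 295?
134

Matrix identity: Q^n = [[F_(n+1), F_n], [F_n, F_(n-1)]] with Q = [[1,1],[1,0]].
n = 332 = 101001100₂. Square-and-multiply, entries mod 295:
Q^1 = [[1,1],[1,0]]
Q^2 = (Q^1)² = [[2,1],[1,1]]
Q^5 = (Q^2)²·Q = [[8,5],[5,3]]
Q^10 = (Q^5)² = [[89,55],[55,34]]
Q^20 = (Q^10)² = [[31,275],[275,51]]
Q^41 = (Q^20)²·Q = [[16,181],[181,130]]
Q^83 = (Q^41)²·Q = [[148,272],[272,171]]
Q^166 = (Q^83)² = [[13,38],[38,270]]
Q^332 = (Q^166)² = [[138,134],[134,4]]
F_332 mod 295 = Q^332[0][1] = 134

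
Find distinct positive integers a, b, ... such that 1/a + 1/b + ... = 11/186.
1/17 + 1/3162

Greedy algorithm:
11/186: ceiling(186/11) = 17, use 1/17
1/3162: ceiling(3162/1) = 3162, use 1/3162
Result: 11/186 = 1/17 + 1/3162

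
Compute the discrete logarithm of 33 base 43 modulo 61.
27

Baby-step giant-step with step n = ⌈√61⌉ = 8.
Baby steps 43^j mod 61 (j:value) for j=0..7: 0:1, 1:43, 2:19, 3:24, 4:56, 5:29, 6:27, 7:2.
Giant-step multiplier: 43^(-8) ≡ 43^(60-8) = 43^52 ≡ 22 (mod 61).
Giant steps γ_i = 33·22^i mod 61: γ_0=33, γ_1=55, γ_2=51, γ_3=24 (in table at j=3).
x = i·n + j = 3·8 + 3 = 27.
Check: 43^27 ≡ 33 (mod 61).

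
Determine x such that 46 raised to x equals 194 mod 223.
35

Baby-step giant-step with step n = ⌈√223⌉ = 15.
Baby steps 46^j mod 223 (j:value) for j=0..14: 0:1, 1:46, 2:109, 3:108, 4:62, 5:176, 6:68, 7:6, 8:53, 9:208, 10:202, 11:149, 12:164, 13:185, 14:36.
Giant-step multiplier: 46^(-15) ≡ 46^(222-15) = 46^207 ≡ 54 (mod 223).
Giant steps γ_i = 194·54^i mod 223: γ_0=194, γ_1=218, γ_2=176 (in table at j=5).
x = i·n + j = 2·15 + 5 = 35.
Check: 46^35 ≡ 194 (mod 223).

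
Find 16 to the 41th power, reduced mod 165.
16

Repeated squaring. Binary of 41 = 101001.
16^1 ≡ 16 (mod 165); 16^2 ≡ 91 (mod 165); 16^4 ≡ 31 (mod 165); 16^8 ≡ 136 (mod 165); 16^16 ≡ 16 (mod 165); 16^32 ≡ 91 (mod 165)
16^41 = 16^1 × 16^8 × 16^32 ≡ 16 (mod 165)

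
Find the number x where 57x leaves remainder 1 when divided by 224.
169

gcd(57, 224) = 1, so the inverse exists.
Extended Euclidean algorithm on (224, 57):
224 = 3 × 57 + 53  ⟹  53 = (1)·224 + (-3)·57
57 = 1 × 53 + 4  ⟹  4 = (-1)·224 + (4)·57
53 = 13 × 4 + 1  ⟹  1 = (14)·224 + (-55)·57
So (-55)·57 ≡ 1 (mod 224), i.e. 57^(-1) ≡ -55 ≡ 169 (mod 224).
Check: 57 × 169 = 9633 ≡ 1 (mod 224)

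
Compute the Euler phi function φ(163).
162

163 = 163
φ(n) = n × ∏(1 - 1/p) for each prime p dividing n
φ(163) = 163 × (1 - 1/163) = 162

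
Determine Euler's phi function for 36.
12

36 = 2^2 × 3^2
φ(n) = n × ∏(1 - 1/p) for each prime p dividing n
φ(36) = 36 × (1 - 1/2) × (1 - 1/3) = 12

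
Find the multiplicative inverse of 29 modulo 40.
29

gcd(29, 40) = 1, so the inverse exists.
Extended Euclidean algorithm on (40, 29):
40 = 1 × 29 + 11  ⟹  11 = (1)·40 + (-1)·29
29 = 2 × 11 + 7  ⟹  7 = (-2)·40 + (3)·29
11 = 1 × 7 + 4  ⟹  4 = (3)·40 + (-4)·29
7 = 1 × 4 + 3  ⟹  3 = (-5)·40 + (7)·29
4 = 1 × 3 + 1  ⟹  1 = (8)·40 + (-11)·29
So (-11)·29 ≡ 1 (mod 40), i.e. 29^(-1) ≡ -11 ≡ 29 (mod 40).
Check: 29 × 29 = 841 ≡ 1 (mod 40)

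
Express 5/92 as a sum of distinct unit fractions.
1/19 + 1/583 + 1/1019084

Greedy algorithm:
5/92: ceiling(92/5) = 19, use 1/19
3/1748: ceiling(1748/3) = 583, use 1/583
1/1019084: ceiling(1019084/1) = 1019084, use 1/1019084
Result: 5/92 = 1/19 + 1/583 + 1/1019084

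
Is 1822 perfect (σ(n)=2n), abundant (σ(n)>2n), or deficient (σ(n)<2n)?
deficient

Proper divisors of 1822: sum = 1 + 2 + 911 = 914
Since 914 < 1822, 1822 is deficient.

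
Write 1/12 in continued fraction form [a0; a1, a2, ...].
[0; 12]

Euclidean algorithm steps:
1 = 0 × 12 + 1
12 = 12 × 1 + 0
Continued fraction: [0; 12]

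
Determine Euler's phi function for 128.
64

128 = 2^7
φ(n) = n × ∏(1 - 1/p) for each prime p dividing n
φ(128) = 128 × (1 - 1/2) = 64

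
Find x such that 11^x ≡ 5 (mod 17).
3

Baby-step giant-step with step n = ⌈√17⌉ = 5.
Baby steps 11^j mod 17 (j:value) for j=0..4: 0:1, 1:11, 2:2, 3:5, 4:4.
h = 5 is already in the table at j=3, so x = 3.
Check: 11^3 ≡ 5 (mod 17).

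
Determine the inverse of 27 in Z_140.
83

gcd(27, 140) = 1, so the inverse exists.
Extended Euclidean algorithm on (140, 27):
140 = 5 × 27 + 5  ⟹  5 = (1)·140 + (-5)·27
27 = 5 × 5 + 2  ⟹  2 = (-5)·140 + (26)·27
5 = 2 × 2 + 1  ⟹  1 = (11)·140 + (-57)·27
So (-57)·27 ≡ 1 (mod 140), i.e. 27^(-1) ≡ -57 ≡ 83 (mod 140).
Check: 27 × 83 = 2241 ≡ 1 (mod 140)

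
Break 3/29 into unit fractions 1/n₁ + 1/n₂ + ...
1/10 + 1/290

Greedy algorithm:
3/29: ceiling(29/3) = 10, use 1/10
1/290: ceiling(290/1) = 290, use 1/290
Result: 3/29 = 1/10 + 1/290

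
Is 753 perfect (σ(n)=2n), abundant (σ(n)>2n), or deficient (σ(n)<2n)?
deficient

Proper divisors of 753: sum = 1 + 3 + 251 = 255
Since 255 < 753, 753 is deficient.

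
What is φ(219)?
144

219 = 3 × 73
φ(n) = n × ∏(1 - 1/p) for each prime p dividing n
φ(219) = 219 × (1 - 1/3) × (1 - 1/73) = 144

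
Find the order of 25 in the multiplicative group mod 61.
15

61 is prime, so ord(25) divides φ(61) = 60.
Divisors of 60: 1, 2, 3, 4, 5, 6, 10, 12, 15, 20, 30, 60.
Repeated squaring: 25^1 ≡ 25, 25^2 ≡ 15, 25^4 ≡ 42, 25^8 ≡ 56, 25^16 ≡ 25, 25^32 ≡ 15 (mod 61).
Test 25^d mod 61 for each divisor d in increasing order:
25^1 ≡ 25
25^2 ≡ 15
25^3 = 25^2·25^1 ≡ 9
25^4 ≡ 42
25^5 = 25^4·25^1 ≡ 13
25^6 = 25^4·25^2 ≡ 20
25^10 = 25^8·25^2 ≡ 47
25^12 = 25^8·25^4 ≡ 34
25^15 = 25^8·25^4·25^2·25^1 ≡ 1  ← first divisor giving 1
The order is 15.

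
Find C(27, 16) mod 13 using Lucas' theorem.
0

Using Lucas' theorem:
Write n=27 and k=16 in base 13:
n in base 13: [2, 1]
k in base 13: [1, 3]
C(27,16) mod 13 = ∏ C(n_i, k_i) mod 13
Digit binomials (mod 13): C(2,1) = 2; C(1,3) = 0 (k_i > n_i)
Product: 2 × 0 = 0 ≡ 0 (mod 13)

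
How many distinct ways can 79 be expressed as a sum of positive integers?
13848650

p(n) counts ways to write n as a sum of positive integers (order ignored).
Euler's pentagonal recurrence: p(k) = p(k-1) + p(k-2) - p(k-5) - p(k-7) + p(k-12) + p(k-15) - ... (offsets j(3j∓1)/2, signs ++--, p(0)=1, p(<0)=0).
DP table for k = 0..78: p(0)=1, p(1)=1, p(2)=2, p(3)=3, p(4)=5, p(5)=7, p(6)=11, p(7)=15, p(8)=22, p(9)=30, p(10)=42, p(11)=56, p(12)=77, p(13)=101, p(14)=135, p(15)=176, p(16)=231, p(17)=297, p(18)=385, p(19)=490, p(20)=627, p(21)=792, p(22)=1002, p(23)=1255, p(24)=1575, p(25)=1958, p(26)=2436, p(27)=3010, p(28)=3718, p(29)=4565, p(30)=5604, p(31)=6842, p(32)=8349, p(33)=10143, p(34)=12310, p(35)=14883, p(36)=17977, p(37)=21637, p(38)=26015, p(39)=31185, p(40)=37338, p(41)=44583, p(42)=53174, p(43)=63261, p(44)=75175, p(45)=89134, p(46)=105558, p(47)=124754, p(48)=147273, p(49)=173525, p(50)=204226, p(51)=239943, p(52)=281589, p(53)=329931, p(54)=386155, p(55)=451276, p(56)=526823, p(57)=614154, p(58)=715220, p(59)=831820, p(60)=966467, p(61)=1121505, p(62)=1300156, p(63)=1505499, p(64)=1741630, p(65)=2012558, p(66)=2323520, p(67)=2679689, p(68)=3087735, p(69)=3554345, p(70)=4087968, p(71)=4697205, p(72)=5392783, p(73)=6185689, p(74)=7089500, p(75)=8118264, p(76)=9289091, p(77)=10619863, p(78)=12132164.
Final step: p(79) = p(78) + p(77) - p(74) - p(72) + p(67) + p(64) - p(57) - p(53) + p(44) + p(39) - p(28) - p(22) + p(9) + p(2)
= 12132164 + 10619863 - 7089500 - 5392783 + 2679689 + 1741630 - 614154 - 329931 + 75175 + 31185 - 3718 - 1002 + 30 + 2
= 13848650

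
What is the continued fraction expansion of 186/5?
[37; 5]

Euclidean algorithm steps:
186 = 37 × 5 + 1
5 = 5 × 1 + 0
Continued fraction: [37; 5]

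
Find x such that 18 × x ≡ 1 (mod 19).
18

gcd(18, 19) = 1, so the inverse exists.
Extended Euclidean algorithm on (19, 18):
19 = 1 × 18 + 1  ⟹  1 = (1)·19 + (-1)·18
So (-1)·18 ≡ 1 (mod 19), i.e. 18^(-1) ≡ -1 ≡ 18 (mod 19).
Check: 18 × 18 = 324 ≡ 1 (mod 19)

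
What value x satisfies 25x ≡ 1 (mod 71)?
54

gcd(25, 71) = 1, so the inverse exists.
Extended Euclidean algorithm on (71, 25):
71 = 2 × 25 + 21  ⟹  21 = (1)·71 + (-2)·25
25 = 1 × 21 + 4  ⟹  4 = (-1)·71 + (3)·25
21 = 5 × 4 + 1  ⟹  1 = (6)·71 + (-17)·25
So (-17)·25 ≡ 1 (mod 71), i.e. 25^(-1) ≡ -17 ≡ 54 (mod 71).
Check: 25 × 54 = 1350 ≡ 1 (mod 71)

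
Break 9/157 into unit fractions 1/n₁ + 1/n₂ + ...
1/18 + 1/566 + 1/399879

Greedy algorithm:
9/157: ceiling(157/9) = 18, use 1/18
5/2826: ceiling(2826/5) = 566, use 1/566
1/399879: ceiling(399879/1) = 399879, use 1/399879
Result: 9/157 = 1/18 + 1/566 + 1/399879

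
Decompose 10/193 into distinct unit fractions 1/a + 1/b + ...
1/20 + 1/552 + 1/532680

Greedy algorithm:
10/193: ceiling(193/10) = 20, use 1/20
7/3860: ceiling(3860/7) = 552, use 1/552
1/532680: ceiling(532680/1) = 532680, use 1/532680
Result: 10/193 = 1/20 + 1/552 + 1/532680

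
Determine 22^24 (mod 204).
16

Repeated squaring. Binary of 24 = 11000.
22^1 ≡ 22 (mod 204); 22^2 ≡ 76 (mod 204); 22^4 ≡ 64 (mod 204); 22^8 ≡ 16 (mod 204); 22^16 ≡ 52 (mod 204)
22^24 = 22^8 × 22^16 ≡ 16 (mod 204)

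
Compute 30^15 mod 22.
10

Repeated squaring. Binary of 15 = 1111.
30^1 ≡ 8 (mod 22); 30^2 ≡ 20 (mod 22); 30^4 ≡ 4 (mod 22); 30^8 ≡ 16 (mod 22)
30^15 = 30^1 × 30^2 × 30^4 × 30^8 ≡ 10 (mod 22)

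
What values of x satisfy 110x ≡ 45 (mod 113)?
x ≡ 98 (mod 113)

gcd(110, 113) = 1, which divides 45, so solutions exist.
Find 110^(-1) mod 113 by the extended Euclidean algorithm:
113 = 1 × 110 + 3  ⟹  3 = (1)·113 + (-1)·110
110 = 36 × 3 + 2  ⟹  2 = (-36)·113 + (37)·110
3 = 1 × 2 + 1  ⟹  1 = (37)·113 + (-38)·110
So (-38)·110 ≡ 1 (mod 113), i.e. 110^(-1) ≡ -38 ≡ 75 (mod 113).
x ≡ 75 × 45 = 3375 ≡ 98 (mod 113).
Check: 110 × 98 = 10780 ≡ 45 (mod 113).
Unique solution: x ≡ 98 (mod 113)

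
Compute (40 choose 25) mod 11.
6

Using Lucas' theorem:
Write n=40 and k=25 in base 11:
n in base 11: [3, 7]
k in base 11: [2, 3]
C(40,25) mod 11 = ∏ C(n_i, k_i) mod 11
Digit binomials (mod 11): C(3,2) = 3; C(7,3) = 35 ≡ 2
Product: 3 × 2 = 6 ≡ 6 (mod 11)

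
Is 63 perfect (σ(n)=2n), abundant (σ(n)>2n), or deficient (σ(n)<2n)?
deficient

Proper divisors of 63: sum = 1 + 3 + 7 + 9 + 21 = 41
Since 41 < 63, 63 is deficient.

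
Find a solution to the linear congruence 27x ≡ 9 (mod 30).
x ≡ 7 (mod 10)

gcd(27, 30) = 3, which divides 9, so solutions exist.
Divide through by 3: 9x ≡ 3 (mod 10).
Find 9^(-1) mod 10 by the extended Euclidean algorithm:
10 = 1 × 9 + 1  ⟹  1 = (1)·10 + (-1)·9
So (-1)·9 ≡ 1 (mod 10), i.e. 9^(-1) ≡ -1 ≡ 9 (mod 10).
x ≡ 9 × 3 = 27 ≡ 7 (mod 10).
Check: 27 × 7 = 189 ≡ 9 (mod 30).
x ≡ 7 (mod 10), giving 3 solutions mod 30.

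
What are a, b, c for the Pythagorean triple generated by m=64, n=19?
(3735, 2432, 4457)

Euclid's formula: a = m² - n², b = 2mn, c = m² + n²
m = 64, n = 19
a = 64² - 19² = 4096 - 361 = 3735
b = 2 × 64 × 19 = 2432
c = 64² + 19² = 4096 + 361 = 4457
Verification: 3735² + 2432² = 13950225 + 5914624 = 19864849 = 4457² ✓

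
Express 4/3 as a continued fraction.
[1; 3]

Euclidean algorithm steps:
4 = 1 × 3 + 1
3 = 3 × 1 + 0
Continued fraction: [1; 3]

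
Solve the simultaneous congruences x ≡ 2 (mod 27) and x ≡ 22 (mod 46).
758

Using Chinese Remainder Theorem:
M = 27 × 46 = 1242
M1 = 46, M2 = 27
y1 = 46^(-1) mod 27 = 10
y2 = 27^(-1) mod 46 = 29
x = (2×46×10 + 22×27×29) mod 1242 = 758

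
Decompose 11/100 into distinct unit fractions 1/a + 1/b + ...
1/10 + 1/100

Greedy algorithm:
11/100: ceiling(100/11) = 10, use 1/10
1/100: ceiling(100/1) = 100, use 1/100
Result: 11/100 = 1/10 + 1/100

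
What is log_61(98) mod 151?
66

Baby-step giant-step with step n = ⌈√151⌉ = 13.
Baby steps 61^j mod 151 (j:value) for j=0..12: 0:1, 1:61, 2:97, 3:28, 4:47, 5:149, 6:29, 7:108, 8:95, 9:57, 10:4, 11:93, 12:86.
Giant-step multiplier: 61^(-13) ≡ 61^(150-13) = 61^137 ≡ 120 (mod 151).
Giant steps γ_i = 98·120^i mod 151: γ_0=98, γ_1=133, γ_2=105, γ_3=67, γ_4=37, γ_5=61 (in table at j=1).
x = i·n + j = 5·13 + 1 = 66.
Check: 61^66 ≡ 98 (mod 151).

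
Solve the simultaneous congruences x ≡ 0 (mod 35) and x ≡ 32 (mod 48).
560

Using Chinese Remainder Theorem:
M = 35 × 48 = 1680
M1 = 48, M2 = 35
y1 = 48^(-1) mod 35 = 27
y2 = 35^(-1) mod 48 = 11
x = (0×48×27 + 32×35×11) mod 1680 = 560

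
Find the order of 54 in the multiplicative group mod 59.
58

59 is prime, so ord(54) divides φ(59) = 58.
Divisors of 58: 1, 2, 29, 58.
Repeated squaring: 54^1 ≡ 54, 54^2 ≡ 25, 54^4 ≡ 35, 54^8 ≡ 45, 54^16 ≡ 19, 54^32 ≡ 7 (mod 59).
Test 54^d mod 59 for each divisor d in increasing order:
54^1 ≡ 54
54^2 ≡ 25
54^29 = 54^16·54^8·54^4·54^1 ≡ 58
54^58 = 54^32·54^16·54^8·54^2 ≡ 1  ← first divisor giving 1
The order is 58.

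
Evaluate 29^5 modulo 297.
32

Repeated squaring. Binary of 5 = 101.
29^1 ≡ 29 (mod 297); 29^2 ≡ 247 (mod 297); 29^4 ≡ 124 (mod 297)
29^5 = 29^1 × 29^4 ≡ 32 (mod 297)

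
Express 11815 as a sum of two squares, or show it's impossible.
Not possible

Factorization: 11815 = 5 × 17 × 139
By Fermat: n is sum of two squares iff every prime p ≡ 3 (mod 4) appears to even power.
Prime(s) ≡ 3 (mod 4) with odd exponent: [(139, 1)]
Therefore 11815 cannot be expressed as a² + b².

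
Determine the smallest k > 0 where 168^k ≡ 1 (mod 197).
98

197 is prime, so ord(168) divides φ(197) = 196.
Divisors of 196: 1, 2, 4, 7, 14, 28, 49, 98, 196.
Repeated squaring: 168^1 ≡ 168, 168^2 ≡ 53, 168^4 ≡ 51, 168^8 ≡ 40, 168^16 ≡ 24, 168^32 ≡ 182, 168^64 ≡ 28, 168^128 ≡ 193 (mod 197).
Test 168^d mod 197 for each divisor d in increasing order:
168^1 ≡ 168
168^2 ≡ 53
168^4 ≡ 51
168^7 = 168^4·168^2·168^1 ≡ 19
168^14 = 168^8·168^4·168^2 ≡ 164
168^28 = 168^16·168^8·168^4 ≡ 104
168^49 = 168^32·168^16·168^1 ≡ 196
168^98 = 168^64·168^32·168^2 ≡ 1  ← first divisor giving 1
The order is 98.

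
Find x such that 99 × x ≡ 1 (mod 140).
99

gcd(99, 140) = 1, so the inverse exists.
Extended Euclidean algorithm on (140, 99):
140 = 1 × 99 + 41  ⟹  41 = (1)·140 + (-1)·99
99 = 2 × 41 + 17  ⟹  17 = (-2)·140 + (3)·99
41 = 2 × 17 + 7  ⟹  7 = (5)·140 + (-7)·99
17 = 2 × 7 + 3  ⟹  3 = (-12)·140 + (17)·99
7 = 2 × 3 + 1  ⟹  1 = (29)·140 + (-41)·99
So (-41)·99 ≡ 1 (mod 140), i.e. 99^(-1) ≡ -41 ≡ 99 (mod 140).
Check: 99 × 99 = 9801 ≡ 1 (mod 140)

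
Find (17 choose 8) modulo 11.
0

Using Lucas' theorem:
Write n=17 and k=8 in base 11:
n in base 11: [1, 6]
k in base 11: [0, 8]
C(17,8) mod 11 = ∏ C(n_i, k_i) mod 11
Digit binomials (mod 11): C(1,0) = 1; C(6,8) = 0 (k_i > n_i)
Product: 1 × 0 = 0 ≡ 0 (mod 11)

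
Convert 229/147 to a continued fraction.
[1; 1, 1, 3, 1, 4, 1, 2]

Euclidean algorithm steps:
229 = 1 × 147 + 82
147 = 1 × 82 + 65
82 = 1 × 65 + 17
65 = 3 × 17 + 14
17 = 1 × 14 + 3
14 = 4 × 3 + 2
3 = 1 × 2 + 1
2 = 2 × 1 + 0
Continued fraction: [1; 1, 1, 3, 1, 4, 1, 2]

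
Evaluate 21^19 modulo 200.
181

Repeated squaring. Binary of 19 = 10011.
21^1 ≡ 21 (mod 200); 21^2 ≡ 41 (mod 200); 21^4 ≡ 81 (mod 200); 21^8 ≡ 161 (mod 200); 21^16 ≡ 121 (mod 200)
21^19 = 21^1 × 21^2 × 21^16 ≡ 181 (mod 200)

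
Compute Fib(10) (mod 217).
55

Matrix identity: Q^n = [[F_(n+1), F_n], [F_n, F_(n-1)]] with Q = [[1,1],[1,0]].
n = 10 = 1010₂. Square-and-multiply, entries mod 217:
Q^1 = [[1,1],[1,0]]
Q^2 = (Q^1)² = [[2,1],[1,1]]
Q^5 = (Q^2)²·Q = [[8,5],[5,3]]
Q^10 = (Q^5)² = [[89,55],[55,34]]
F_10 mod 217 = Q^10[0][1] = 55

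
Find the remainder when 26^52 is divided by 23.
6

Repeated squaring. Binary of 52 = 110100.
26^1 ≡ 3 (mod 23); 26^2 ≡ 9 (mod 23); 26^4 ≡ 12 (mod 23); 26^8 ≡ 6 (mod 23); 26^16 ≡ 13 (mod 23); 26^32 ≡ 8 (mod 23)
26^52 = 26^4 × 26^16 × 26^32 ≡ 6 (mod 23)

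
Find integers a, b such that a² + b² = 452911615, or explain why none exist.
Not possible

Factorization: 452911615 = 5 × 13 × 191^3
By Fermat: n is sum of two squares iff every prime p ≡ 3 (mod 4) appears to even power.
Prime(s) ≡ 3 (mod 4) with odd exponent: [(191, 3)]
Therefore 452911615 cannot be expressed as a² + b².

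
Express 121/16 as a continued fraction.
[7; 1, 1, 3, 2]

Euclidean algorithm steps:
121 = 7 × 16 + 9
16 = 1 × 9 + 7
9 = 1 × 7 + 2
7 = 3 × 2 + 1
2 = 2 × 1 + 0
Continued fraction: [7; 1, 1, 3, 2]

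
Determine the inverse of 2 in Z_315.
158

gcd(2, 315) = 1, so the inverse exists.
Extended Euclidean algorithm on (315, 2):
315 = 157 × 2 + 1  ⟹  1 = (1)·315 + (-157)·2
So (-157)·2 ≡ 1 (mod 315), i.e. 2^(-1) ≡ -157 ≡ 158 (mod 315).
Check: 2 × 158 = 316 ≡ 1 (mod 315)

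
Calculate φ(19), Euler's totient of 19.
18

19 = 19
φ(n) = n × ∏(1 - 1/p) for each prime p dividing n
φ(19) = 19 × (1 - 1/19) = 18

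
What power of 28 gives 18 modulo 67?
19

Baby-step giant-step with step n = ⌈√67⌉ = 9.
Baby steps 28^j mod 67 (j:value) for j=0..8: 0:1, 1:28, 2:47, 3:43, 4:65, 5:11, 6:40, 7:48, 8:4.
Giant-step multiplier: 28^(-9) ≡ 28^(66-9) = 28^57 ≡ 3 (mod 67).
Giant steps γ_i = 18·3^i mod 67: γ_0=18, γ_1=54, γ_2=28 (in table at j=1).
x = i·n + j = 2·9 + 1 = 19.
Check: 28^19 ≡ 18 (mod 67).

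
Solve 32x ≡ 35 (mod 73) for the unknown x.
x ≡ 49 (mod 73)

gcd(32, 73) = 1, which divides 35, so solutions exist.
Find 32^(-1) mod 73 by the extended Euclidean algorithm:
73 = 2 × 32 + 9  ⟹  9 = (1)·73 + (-2)·32
32 = 3 × 9 + 5  ⟹  5 = (-3)·73 + (7)·32
9 = 1 × 5 + 4  ⟹  4 = (4)·73 + (-9)·32
5 = 1 × 4 + 1  ⟹  1 = (-7)·73 + (16)·32
So (16)·32 ≡ 1 (mod 73), i.e. 32^(-1) ≡ 16 (mod 73).
x ≡ 16 × 35 = 560 ≡ 49 (mod 73).
Check: 32 × 49 = 1568 ≡ 35 (mod 73).
Unique solution: x ≡ 49 (mod 73)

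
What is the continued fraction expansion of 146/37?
[3; 1, 17, 2]

Euclidean algorithm steps:
146 = 3 × 37 + 35
37 = 1 × 35 + 2
35 = 17 × 2 + 1
2 = 2 × 1 + 0
Continued fraction: [3; 1, 17, 2]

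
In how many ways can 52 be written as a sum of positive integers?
281589

p(n) counts ways to write n as a sum of positive integers (order ignored).
Euler's pentagonal recurrence: p(k) = p(k-1) + p(k-2) - p(k-5) - p(k-7) + p(k-12) + p(k-15) - ... (offsets j(3j∓1)/2, signs ++--, p(0)=1, p(<0)=0).
DP table for k = 0..51: p(0)=1, p(1)=1, p(2)=2, p(3)=3, p(4)=5, p(5)=7, p(6)=11, p(7)=15, p(8)=22, p(9)=30, p(10)=42, p(11)=56, p(12)=77, p(13)=101, p(14)=135, p(15)=176, p(16)=231, p(17)=297, p(18)=385, p(19)=490, p(20)=627, p(21)=792, p(22)=1002, p(23)=1255, p(24)=1575, p(25)=1958, p(26)=2436, p(27)=3010, p(28)=3718, p(29)=4565, p(30)=5604, p(31)=6842, p(32)=8349, p(33)=10143, p(34)=12310, p(35)=14883, p(36)=17977, p(37)=21637, p(38)=26015, p(39)=31185, p(40)=37338, p(41)=44583, p(42)=53174, p(43)=63261, p(44)=75175, p(45)=89134, p(46)=105558, p(47)=124754, p(48)=147273, p(49)=173525, p(50)=204226, p(51)=239943.
Final step: p(52) = p(51) + p(50) - p(47) - p(45) + p(40) + p(37) - p(30) - p(26) + p(17) + p(12) - p(1)
= 239943 + 204226 - 124754 - 89134 + 37338 + 21637 - 5604 - 2436 + 297 + 77 - 1
= 281589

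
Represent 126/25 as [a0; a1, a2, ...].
[5; 25]

Euclidean algorithm steps:
126 = 5 × 25 + 1
25 = 25 × 1 + 0
Continued fraction: [5; 25]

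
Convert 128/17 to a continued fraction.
[7; 1, 1, 8]

Euclidean algorithm steps:
128 = 7 × 17 + 9
17 = 1 × 9 + 8
9 = 1 × 8 + 1
8 = 8 × 1 + 0
Continued fraction: [7; 1, 1, 8]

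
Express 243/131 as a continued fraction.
[1; 1, 5, 1, 8, 2]

Euclidean algorithm steps:
243 = 1 × 131 + 112
131 = 1 × 112 + 19
112 = 5 × 19 + 17
19 = 1 × 17 + 2
17 = 8 × 2 + 1
2 = 2 × 1 + 0
Continued fraction: [1; 1, 5, 1, 8, 2]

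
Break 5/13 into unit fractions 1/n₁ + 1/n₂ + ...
1/3 + 1/20 + 1/780

Greedy algorithm:
5/13: ceiling(13/5) = 3, use 1/3
2/39: ceiling(39/2) = 20, use 1/20
1/780: ceiling(780/1) = 780, use 1/780
Result: 5/13 = 1/3 + 1/20 + 1/780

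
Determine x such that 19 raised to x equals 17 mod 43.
2

Baby-step giant-step with step n = ⌈√43⌉ = 7.
Baby steps 19^j mod 43 (j:value) for j=0..6: 0:1, 1:19, 2:17, 3:22, 4:31, 5:30, 6:11.
h = 17 is already in the table at j=2, so x = 2.
Check: 19^2 ≡ 17 (mod 43).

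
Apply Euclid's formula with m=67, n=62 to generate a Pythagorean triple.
(645, 8308, 8333)

Euclid's formula: a = m² - n², b = 2mn, c = m² + n²
m = 67, n = 62
a = 67² - 62² = 4489 - 3844 = 645
b = 2 × 67 × 62 = 8308
c = 67² + 62² = 4489 + 3844 = 8333
Verification: 645² + 8308² = 416025 + 69022864 = 69438889 = 8333² ✓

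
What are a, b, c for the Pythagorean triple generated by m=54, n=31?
(1955, 3348, 3877)

Euclid's formula: a = m² - n², b = 2mn, c = m² + n²
m = 54, n = 31
a = 54² - 31² = 2916 - 961 = 1955
b = 2 × 54 × 31 = 3348
c = 54² + 31² = 2916 + 961 = 3877
Verification: 1955² + 3348² = 3822025 + 11209104 = 15031129 = 3877² ✓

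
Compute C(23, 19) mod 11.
0

Using Lucas' theorem:
Write n=23 and k=19 in base 11:
n in base 11: [2, 1]
k in base 11: [1, 8]
C(23,19) mod 11 = ∏ C(n_i, k_i) mod 11
Digit binomials (mod 11): C(2,1) = 2; C(1,8) = 0 (k_i > n_i)
Product: 2 × 0 = 0 ≡ 0 (mod 11)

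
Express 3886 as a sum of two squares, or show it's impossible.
Not possible

Factorization: 3886 = 2 × 29 × 67
By Fermat: n is sum of two squares iff every prime p ≡ 3 (mod 4) appears to even power.
Prime(s) ≡ 3 (mod 4) with odd exponent: [(67, 1)]
Therefore 3886 cannot be expressed as a² + b².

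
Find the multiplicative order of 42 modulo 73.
72

73 is prime, so ord(42) divides φ(73) = 72.
Divisors of 72: 1, 2, 3, 4, 6, 8, 9, 12, 18, 24, 36, 72.
Repeated squaring: 42^1 ≡ 42, 42^2 ≡ 12, 42^4 ≡ 71, 42^8 ≡ 4, 42^16 ≡ 16, 42^32 ≡ 37, 42^64 ≡ 55 (mod 73).
Test 42^d mod 73 for each divisor d in increasing order:
42^1 ≡ 42
42^2 ≡ 12
42^3 = 42^2·42^1 ≡ 66
42^4 ≡ 71
42^6 = 42^4·42^2 ≡ 49
42^8 ≡ 4
42^9 = 42^8·42^1 ≡ 22
42^12 = 42^8·42^4 ≡ 65
42^18 = 42^16·42^2 ≡ 46
42^24 = 42^16·42^8 ≡ 64
42^36 = 42^32·42^4 ≡ 72
42^72 = 42^64·42^8 ≡ 1  ← first divisor giving 1
The order is 72.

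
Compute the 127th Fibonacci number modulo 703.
248

Matrix identity: Q^n = [[F_(n+1), F_n], [F_n, F_(n-1)]] with Q = [[1,1],[1,0]].
n = 127 = 1111111₂. Square-and-multiply, entries mod 703:
Q^1 = [[1,1],[1,0]]
Q^3 = (Q^1)²·Q = [[3,2],[2,1]]
Q^7 = (Q^3)²·Q = [[21,13],[13,8]]
Q^15 = (Q^7)²·Q = [[284,610],[610,377]]
Q^31 = (Q^15)²·Q = [[415,24],[24,391]]
Q^63 = (Q^31)²·Q = [[226,566],[566,363]]
Q^127 = (Q^63)²·Q = [[400,248],[248,152]]
F_127 mod 703 = Q^127[0][1] = 248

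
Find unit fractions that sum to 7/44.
1/7 + 1/62 + 1/9548

Greedy algorithm:
7/44: ceiling(44/7) = 7, use 1/7
5/308: ceiling(308/5) = 62, use 1/62
1/9548: ceiling(9548/1) = 9548, use 1/9548
Result: 7/44 = 1/7 + 1/62 + 1/9548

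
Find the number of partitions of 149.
37027355200

p(n) counts ways to write n as a sum of positive integers (order ignored).
Euler's pentagonal recurrence: p(k) = p(k-1) + p(k-2) - p(k-5) - p(k-7) + p(k-12) + p(k-15) - ... (offsets j(3j∓1)/2, signs ++--, p(0)=1, p(<0)=0).
DP table for k = 0..148: p(0)=1, p(1)=1, p(2)=2, p(3)=3, p(4)=5, p(5)=7, p(6)=11, p(7)=15, p(8)=22, p(9)=30, p(10)=42, p(11)=56, p(12)=77, p(13)=101, p(14)=135, p(15)=176, p(16)=231, p(17)=297, p(18)=385, p(19)=490, p(20)=627, p(21)=792, p(22)=1002, p(23)=1255, p(24)=1575, p(25)=1958, p(26)=2436, p(27)=3010, p(28)=3718, p(29)=4565, p(30)=5604, p(31)=6842, p(32)=8349, p(33)=10143, p(34)=12310, p(35)=14883, p(36)=17977, p(37)=21637, p(38)=26015, p(39)=31185, p(40)=37338, p(41)=44583, p(42)=53174, p(43)=63261, p(44)=75175, p(45)=89134, p(46)=105558, p(47)=124754, p(48)=147273, p(49)=173525, p(50)=204226, p(51)=239943, p(52)=281589, p(53)=329931, p(54)=386155, p(55)=451276, p(56)=526823, p(57)=614154, p(58)=715220, p(59)=831820, p(60)=966467, p(61)=1121505, p(62)=1300156, p(63)=1505499, p(64)=1741630, p(65)=2012558, p(66)=2323520, p(67)=2679689, p(68)=3087735, p(69)=3554345, p(70)=4087968, p(71)=4697205, p(72)=5392783, p(73)=6185689, p(74)=7089500, p(75)=8118264, p(76)=9289091, p(77)=10619863, p(78)=12132164, p(79)=13848650, p(80)=15796476, p(81)=18004327, p(82)=20506255, p(83)=23338469, p(84)=26543660, p(85)=30167357, p(86)=34262962, p(87)=38887673, p(88)=44108109, p(89)=49995925, p(90)=56634173, p(91)=64112359, p(92)=72533807, p(93)=82010177, p(94)=92669720, p(95)=104651419, p(96)=118114304, p(97)=133230930, p(98)=150198136, p(99)=169229875, p(100)=190569292, p(101)=214481126, p(102)=241265379, p(103)=271248950, p(104)=304801365, p(105)=342325709, p(106)=384276336, p(107)=431149389, p(108)=483502844, p(109)=541946240, p(110)=607163746, p(111)=679903203, p(112)=761002156, p(113)=851376628, p(114)=952050665, p(115)=1064144451, p(116)=1188908248, p(117)=1327710076, p(118)=1482074143, p(119)=1653668665, p(120)=1844349560, p(121)=2056148051, p(122)=2291320912, p(123)=2552338241, p(124)=2841940500, p(125)=3163127352, p(126)=3519222692, p(127)=3913864295, p(128)=4351078600, p(129)=4835271870, p(130)=5371315400, p(131)=5964539504, p(132)=6620830889, p(133)=7346629512, p(134)=8149040695, p(135)=9035836076, p(136)=10015581680, p(137)=11097645016, p(138)=12292341831, p(139)=13610949895, p(140)=15065878135, p(141)=16670689208, p(142)=18440293320, p(143)=20390982757, p(144)=22540654445, p(145)=24908858009, p(146)=27517052599, p(147)=30388671978, p(148)=33549419497.
Final step: p(149) = p(148) + p(147) - p(144) - p(142) + p(137) + p(134) - p(127) - p(123) + p(114) + p(109) - p(98) - p(92) + p(79) + p(72) - p(57) - p(49) + p(32) + p(23) - p(4)
= 33549419497 + 30388671978 - 22540654445 - 18440293320 + 11097645016 + 8149040695 - 3913864295 - 2552338241 + 952050665 + 541946240 - 150198136 - 72533807 + 13848650 + 5392783 - 614154 - 173525 + 8349 + 1255 - 5
= 37027355200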